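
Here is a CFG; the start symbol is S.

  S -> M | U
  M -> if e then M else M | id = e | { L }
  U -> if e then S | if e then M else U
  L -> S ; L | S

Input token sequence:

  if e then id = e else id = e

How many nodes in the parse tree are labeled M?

3

[S [M if e then [M id = e] else [M id = e]]]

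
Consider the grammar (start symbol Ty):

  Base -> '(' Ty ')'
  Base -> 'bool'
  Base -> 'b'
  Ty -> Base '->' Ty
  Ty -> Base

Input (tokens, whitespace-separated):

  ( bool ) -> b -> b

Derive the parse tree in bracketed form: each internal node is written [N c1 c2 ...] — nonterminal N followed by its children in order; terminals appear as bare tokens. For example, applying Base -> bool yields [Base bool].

[Ty [Base ( [Ty [Base bool]] )] -> [Ty [Base b] -> [Ty [Base b]]]]

Ty
Base -> Ty
( Ty ) -> Ty
( Base ) -> Ty
( bool ) -> Ty
( bool ) -> Base -> Ty
( bool ) -> b -> Ty
( bool ) -> b -> Base
( bool ) -> b -> b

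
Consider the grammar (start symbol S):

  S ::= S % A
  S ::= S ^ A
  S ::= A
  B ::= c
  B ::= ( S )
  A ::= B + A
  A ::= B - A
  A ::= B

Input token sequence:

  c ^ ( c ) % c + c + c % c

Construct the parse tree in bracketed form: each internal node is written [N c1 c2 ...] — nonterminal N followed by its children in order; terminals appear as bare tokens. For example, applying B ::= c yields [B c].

[S [S [S [S [A [B c]]] ^ [A [B ( [S [A [B c]]] )]]] % [A [B c] + [A [B c] + [A [B c]]]]] % [A [B c]]]

S
S % A
S % A % A
S ^ A % A % A
A ^ A % A % A
B ^ A % A % A
c ^ A % A % A
c ^ B % A % A
c ^ ( S ) % A % A
c ^ ( A ) % A % A
c ^ ( B ) % A % A
c ^ ( c ) % A % A
c ^ ( c ) % B + A % A
c ^ ( c ) % c + A % A
c ^ ( c ) % c + B + A % A
c ^ ( c ) % c + c + A % A
c ^ ( c ) % c + c + B % A
c ^ ( c ) % c + c + c % A
c ^ ( c ) % c + c + c % B
c ^ ( c ) % c + c + c % c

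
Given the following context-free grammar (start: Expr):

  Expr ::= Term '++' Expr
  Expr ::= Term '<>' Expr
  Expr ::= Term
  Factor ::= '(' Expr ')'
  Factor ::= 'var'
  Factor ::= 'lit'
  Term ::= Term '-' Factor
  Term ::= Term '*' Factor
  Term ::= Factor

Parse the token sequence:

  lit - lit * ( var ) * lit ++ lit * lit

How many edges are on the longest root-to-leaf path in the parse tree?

[Expr [Term [Term [Term [Term [Factor lit]] - [Factor lit]] * [Factor ( [Expr [Term [Factor var]]] )]] * [Factor lit]] ++ [Expr [Term [Term [Factor lit]] * [Factor lit]]]]

7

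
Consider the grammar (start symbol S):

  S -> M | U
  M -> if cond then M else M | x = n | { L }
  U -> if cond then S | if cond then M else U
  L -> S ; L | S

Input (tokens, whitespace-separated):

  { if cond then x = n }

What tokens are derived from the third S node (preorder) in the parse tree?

x = n

[S [M { [L [S [U if cond then [S [M x = n]]]]] }]]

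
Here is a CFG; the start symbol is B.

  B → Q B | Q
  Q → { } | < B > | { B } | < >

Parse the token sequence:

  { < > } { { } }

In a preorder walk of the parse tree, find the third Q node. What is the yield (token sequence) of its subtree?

[B [Q { [B [Q < >]] }] [B [Q { [B [Q { }]] }]]]

{ { } }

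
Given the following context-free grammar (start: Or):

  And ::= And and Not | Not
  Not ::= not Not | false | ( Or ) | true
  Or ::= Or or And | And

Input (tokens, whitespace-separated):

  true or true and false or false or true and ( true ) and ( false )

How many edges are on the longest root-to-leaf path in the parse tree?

7

[Or [Or [Or [Or [And [Not true]]] or [And [And [Not true]] and [Not false]]] or [And [Not false]]] or [And [And [And [Not true]] and [Not ( [Or [And [Not true]]] )]] and [Not ( [Or [And [Not false]]] )]]]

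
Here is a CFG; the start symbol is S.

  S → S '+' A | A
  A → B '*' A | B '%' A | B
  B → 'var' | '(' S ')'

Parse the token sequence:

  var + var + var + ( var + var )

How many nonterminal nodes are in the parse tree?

[S [S [S [S [A [B var]]] + [A [B var]]] + [A [B var]]] + [A [B ( [S [S [A [B var]]] + [A [B var]]] )]]]

18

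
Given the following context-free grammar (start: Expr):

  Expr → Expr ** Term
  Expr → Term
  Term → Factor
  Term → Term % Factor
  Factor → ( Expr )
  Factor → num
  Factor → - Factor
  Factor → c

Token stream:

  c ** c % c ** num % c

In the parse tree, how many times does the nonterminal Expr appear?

[Expr [Expr [Expr [Term [Factor c]]] ** [Term [Term [Factor c]] % [Factor c]]] ** [Term [Term [Factor num]] % [Factor c]]]

3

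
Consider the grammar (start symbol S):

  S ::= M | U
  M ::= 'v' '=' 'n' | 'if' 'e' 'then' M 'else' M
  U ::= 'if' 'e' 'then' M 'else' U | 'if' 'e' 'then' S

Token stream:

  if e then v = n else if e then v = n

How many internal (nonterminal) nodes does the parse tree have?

6

[S [U if e then [M v = n] else [U if e then [S [M v = n]]]]]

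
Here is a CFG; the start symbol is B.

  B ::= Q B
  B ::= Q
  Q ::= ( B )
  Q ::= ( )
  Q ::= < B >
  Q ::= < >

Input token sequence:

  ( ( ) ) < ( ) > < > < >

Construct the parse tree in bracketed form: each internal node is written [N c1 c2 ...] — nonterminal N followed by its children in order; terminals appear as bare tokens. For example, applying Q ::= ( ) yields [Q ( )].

B
Q B
( B ) B
( Q ) B
( ( ) ) B
( ( ) ) Q B
( ( ) ) < B > B
( ( ) ) < Q > B
( ( ) ) < ( ) > B
( ( ) ) < ( ) > Q B
( ( ) ) < ( ) > < > B
( ( ) ) < ( ) > < > Q
( ( ) ) < ( ) > < > < >

[B [Q ( [B [Q ( )]] )] [B [Q < [B [Q ( )]] >] [B [Q < >] [B [Q < >]]]]]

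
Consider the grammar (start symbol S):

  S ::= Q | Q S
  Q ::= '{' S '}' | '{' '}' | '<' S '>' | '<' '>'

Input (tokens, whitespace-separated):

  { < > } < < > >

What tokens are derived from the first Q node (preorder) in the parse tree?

[S [Q { [S [Q < >]] }] [S [Q < [S [Q < >]] >]]]

{ < > }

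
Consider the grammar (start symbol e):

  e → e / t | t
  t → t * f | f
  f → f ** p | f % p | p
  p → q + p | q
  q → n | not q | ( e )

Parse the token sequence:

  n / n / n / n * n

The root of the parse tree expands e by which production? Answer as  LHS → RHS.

e → e / t

[e [e [e [e [t [f [p [q n]]]]] / [t [f [p [q n]]]]] / [t [f [p [q n]]]]] / [t [t [f [p [q n]]]] * [f [p [q n]]]]]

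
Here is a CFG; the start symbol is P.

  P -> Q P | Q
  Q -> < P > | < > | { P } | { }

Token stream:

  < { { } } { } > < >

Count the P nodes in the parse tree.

5

[P [Q < [P [Q { [P [Q { }]] }] [P [Q { }]]] >] [P [Q < >]]]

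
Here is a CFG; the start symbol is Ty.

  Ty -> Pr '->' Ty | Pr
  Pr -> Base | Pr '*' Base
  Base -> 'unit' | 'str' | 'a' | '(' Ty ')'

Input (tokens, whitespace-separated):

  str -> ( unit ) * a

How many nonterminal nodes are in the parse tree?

[Ty [Pr [Base str]] -> [Ty [Pr [Pr [Base ( [Ty [Pr [Base unit]]] )]] * [Base a]]]]

11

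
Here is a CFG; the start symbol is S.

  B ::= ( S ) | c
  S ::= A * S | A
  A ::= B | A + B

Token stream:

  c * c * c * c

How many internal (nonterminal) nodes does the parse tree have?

12

[S [A [B c]] * [S [A [B c]] * [S [A [B c]] * [S [A [B c]]]]]]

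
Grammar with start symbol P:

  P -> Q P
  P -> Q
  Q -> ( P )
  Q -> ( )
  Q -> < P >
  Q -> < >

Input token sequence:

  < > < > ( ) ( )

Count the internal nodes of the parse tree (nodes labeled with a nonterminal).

[P [Q < >] [P [Q < >] [P [Q ( )] [P [Q ( )]]]]]

8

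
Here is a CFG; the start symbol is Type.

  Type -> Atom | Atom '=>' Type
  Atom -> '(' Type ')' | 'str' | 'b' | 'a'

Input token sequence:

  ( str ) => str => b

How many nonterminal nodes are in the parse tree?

[Type [Atom ( [Type [Atom str]] )] => [Type [Atom str] => [Type [Atom b]]]]

8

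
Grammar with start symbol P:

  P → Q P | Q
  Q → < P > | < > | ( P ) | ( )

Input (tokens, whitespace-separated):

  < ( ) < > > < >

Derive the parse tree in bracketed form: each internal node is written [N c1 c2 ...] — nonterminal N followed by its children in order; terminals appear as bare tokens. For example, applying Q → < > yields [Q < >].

P
Q P
< P > P
< Q P > P
< ( ) P > P
< ( ) Q > P
< ( ) < > > P
< ( ) < > > Q
< ( ) < > > < >

[P [Q < [P [Q ( )] [P [Q < >]]] >] [P [Q < >]]]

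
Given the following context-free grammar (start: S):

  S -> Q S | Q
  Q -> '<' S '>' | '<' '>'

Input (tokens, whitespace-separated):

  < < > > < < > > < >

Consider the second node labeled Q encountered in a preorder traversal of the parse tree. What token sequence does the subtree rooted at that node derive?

[S [Q < [S [Q < >]] >] [S [Q < [S [Q < >]] >] [S [Q < >]]]]

< >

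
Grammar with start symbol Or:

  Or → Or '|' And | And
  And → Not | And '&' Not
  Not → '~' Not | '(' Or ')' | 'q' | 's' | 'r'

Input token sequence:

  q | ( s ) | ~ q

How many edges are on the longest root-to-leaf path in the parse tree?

7

[Or [Or [Or [And [Not q]]] | [And [Not ( [Or [And [Not s]]] )]]] | [And [Not ~ [Not q]]]]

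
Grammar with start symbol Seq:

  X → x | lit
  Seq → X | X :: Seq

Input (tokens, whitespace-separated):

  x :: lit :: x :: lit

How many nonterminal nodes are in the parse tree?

8

[Seq [X x] :: [Seq [X lit] :: [Seq [X x] :: [Seq [X lit]]]]]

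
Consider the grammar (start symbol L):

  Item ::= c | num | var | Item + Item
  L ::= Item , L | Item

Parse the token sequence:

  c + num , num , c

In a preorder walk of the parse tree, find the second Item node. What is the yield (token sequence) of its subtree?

[L [Item [Item c] + [Item num]] , [L [Item num] , [L [Item c]]]]

c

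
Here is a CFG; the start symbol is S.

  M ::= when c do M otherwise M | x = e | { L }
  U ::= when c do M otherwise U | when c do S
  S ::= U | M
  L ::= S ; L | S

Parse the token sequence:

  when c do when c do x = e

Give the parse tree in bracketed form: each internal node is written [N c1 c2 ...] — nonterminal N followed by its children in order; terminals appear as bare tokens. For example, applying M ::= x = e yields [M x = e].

[S [U when c do [S [U when c do [S [M x = e]]]]]]

S
U
when c do S
when c do U
when c do when c do S
when c do when c do M
when c do when c do x = e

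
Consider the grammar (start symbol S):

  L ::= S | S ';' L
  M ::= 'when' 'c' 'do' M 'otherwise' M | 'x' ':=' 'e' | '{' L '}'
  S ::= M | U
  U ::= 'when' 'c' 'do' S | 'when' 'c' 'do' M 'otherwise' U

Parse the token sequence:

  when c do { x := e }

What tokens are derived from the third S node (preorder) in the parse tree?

[S [U when c do [S [M { [L [S [M x := e]]] }]]]]

x := e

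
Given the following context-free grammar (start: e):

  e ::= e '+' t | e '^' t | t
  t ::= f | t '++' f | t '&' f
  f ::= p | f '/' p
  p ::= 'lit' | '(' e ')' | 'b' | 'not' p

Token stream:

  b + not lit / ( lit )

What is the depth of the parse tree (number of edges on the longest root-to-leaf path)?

[e [e [t [f [p b]]]] + [t [f [f [p not [p lit]]] / [p ( [e [t [f [p lit]]]] )]]]]

8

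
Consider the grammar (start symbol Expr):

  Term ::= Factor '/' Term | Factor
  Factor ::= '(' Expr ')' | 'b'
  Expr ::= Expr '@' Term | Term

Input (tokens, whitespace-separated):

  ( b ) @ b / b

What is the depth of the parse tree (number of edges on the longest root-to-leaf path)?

[Expr [Expr [Term [Factor ( [Expr [Term [Factor b]]] )]]] @ [Term [Factor b] / [Term [Factor b]]]]

7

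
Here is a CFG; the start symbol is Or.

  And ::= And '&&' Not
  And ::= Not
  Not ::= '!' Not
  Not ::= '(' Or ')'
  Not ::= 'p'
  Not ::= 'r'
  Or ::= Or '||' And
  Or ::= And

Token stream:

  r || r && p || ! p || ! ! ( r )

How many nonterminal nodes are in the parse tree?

20

[Or [Or [Or [Or [And [Not r]]] || [And [And [Not r]] && [Not p]]] || [And [Not ! [Not p]]]] || [And [Not ! [Not ! [Not ( [Or [And [Not r]]] )]]]]]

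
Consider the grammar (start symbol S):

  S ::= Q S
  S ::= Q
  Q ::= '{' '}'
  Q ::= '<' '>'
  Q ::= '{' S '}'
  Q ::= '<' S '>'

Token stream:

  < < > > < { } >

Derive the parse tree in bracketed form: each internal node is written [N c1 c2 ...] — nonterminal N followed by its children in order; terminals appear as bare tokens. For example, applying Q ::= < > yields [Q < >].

S
Q S
< S > S
< Q > S
< < > > S
< < > > Q
< < > > < S >
< < > > < Q >
< < > > < { } >

[S [Q < [S [Q < >]] >] [S [Q < [S [Q { }]] >]]]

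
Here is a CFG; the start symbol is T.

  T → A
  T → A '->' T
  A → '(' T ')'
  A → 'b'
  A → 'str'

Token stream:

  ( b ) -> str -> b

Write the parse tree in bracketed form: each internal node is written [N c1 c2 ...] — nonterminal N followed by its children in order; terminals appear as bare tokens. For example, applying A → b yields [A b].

[T [A ( [T [A b]] )] -> [T [A str] -> [T [A b]]]]

T
A -> T
( T ) -> T
( A ) -> T
( b ) -> T
( b ) -> A -> T
( b ) -> str -> T
( b ) -> str -> A
( b ) -> str -> b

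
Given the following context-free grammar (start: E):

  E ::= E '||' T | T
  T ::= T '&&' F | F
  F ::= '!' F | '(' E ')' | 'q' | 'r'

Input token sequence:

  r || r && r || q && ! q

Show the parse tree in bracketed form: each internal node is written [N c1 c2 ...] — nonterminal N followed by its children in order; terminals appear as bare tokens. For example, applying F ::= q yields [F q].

[E [E [E [T [F r]]] || [T [T [F r]] && [F r]]] || [T [T [F q]] && [F ! [F q]]]]

E
E || T
E || T || T
T || T || T
F || T || T
r || T || T
r || T && F || T
r || F && F || T
r || r && F || T
r || r && r || T
r || r && r || T && F
r || r && r || F && F
r || r && r || q && F
r || r && r || q && ! F
r || r && r || q && ! q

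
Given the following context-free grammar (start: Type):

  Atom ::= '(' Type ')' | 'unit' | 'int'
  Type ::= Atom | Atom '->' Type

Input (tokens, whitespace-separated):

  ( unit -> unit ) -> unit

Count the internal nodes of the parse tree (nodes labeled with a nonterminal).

8

[Type [Atom ( [Type [Atom unit] -> [Type [Atom unit]]] )] -> [Type [Atom unit]]]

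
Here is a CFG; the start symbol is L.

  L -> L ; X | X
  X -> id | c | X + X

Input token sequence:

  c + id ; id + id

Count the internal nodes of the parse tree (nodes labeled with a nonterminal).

8

[L [L [X [X c] + [X id]]] ; [X [X id] + [X id]]]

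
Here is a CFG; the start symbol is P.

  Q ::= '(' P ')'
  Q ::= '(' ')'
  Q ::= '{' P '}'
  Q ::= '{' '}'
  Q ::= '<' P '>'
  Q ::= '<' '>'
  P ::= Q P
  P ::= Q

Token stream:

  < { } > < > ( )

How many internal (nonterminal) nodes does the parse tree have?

8

[P [Q < [P [Q { }]] >] [P [Q < >] [P [Q ( )]]]]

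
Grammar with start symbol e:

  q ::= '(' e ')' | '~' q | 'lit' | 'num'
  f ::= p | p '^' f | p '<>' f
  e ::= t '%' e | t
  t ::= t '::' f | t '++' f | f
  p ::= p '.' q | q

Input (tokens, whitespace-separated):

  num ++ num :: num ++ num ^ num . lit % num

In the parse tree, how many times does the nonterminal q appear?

[e [t [t [t [t [f [p [q num]]]] ++ [f [p [q num]]]] :: [f [p [q num]]]] ++ [f [p [q num]] ^ [f [p [p [q num]] . [q lit]]]]] % [e [t [f [p [q num]]]]]]

7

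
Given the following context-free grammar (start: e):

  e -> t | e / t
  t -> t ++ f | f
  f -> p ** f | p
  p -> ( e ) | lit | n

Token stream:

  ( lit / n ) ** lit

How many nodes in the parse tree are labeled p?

4

[e [t [f [p ( [e [e [t [f [p lit]]]] / [t [f [p n]]]] )] ** [f [p lit]]]]]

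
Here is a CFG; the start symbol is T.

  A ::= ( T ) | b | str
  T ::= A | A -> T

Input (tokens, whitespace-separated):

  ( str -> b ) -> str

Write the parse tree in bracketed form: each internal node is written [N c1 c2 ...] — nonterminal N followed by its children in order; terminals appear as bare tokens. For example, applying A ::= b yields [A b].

T
A -> T
( T ) -> T
( A -> T ) -> T
( str -> T ) -> T
( str -> A ) -> T
( str -> b ) -> T
( str -> b ) -> A
( str -> b ) -> str

[T [A ( [T [A str] -> [T [A b]]] )] -> [T [A str]]]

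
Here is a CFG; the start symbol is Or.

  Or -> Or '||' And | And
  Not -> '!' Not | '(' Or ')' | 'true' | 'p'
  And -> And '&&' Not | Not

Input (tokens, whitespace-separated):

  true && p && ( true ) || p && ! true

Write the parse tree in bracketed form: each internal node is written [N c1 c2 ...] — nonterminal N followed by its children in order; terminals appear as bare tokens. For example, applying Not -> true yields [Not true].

Or
Or || And
And || And
And && Not || And
And && Not && Not || And
Not && Not && Not || And
true && Not && Not || And
true && p && Not || And
true && p && ( Or ) || And
true && p && ( And ) || And
true && p && ( Not ) || And
true && p && ( true ) || And
true && p && ( true ) || And && Not
true && p && ( true ) || Not && Not
true && p && ( true ) || p && Not
true && p && ( true ) || p && ! Not
true && p && ( true ) || p && ! true

[Or [Or [And [And [And [Not true]] && [Not p]] && [Not ( [Or [And [Not true]]] )]]] || [And [And [Not p]] && [Not ! [Not true]]]]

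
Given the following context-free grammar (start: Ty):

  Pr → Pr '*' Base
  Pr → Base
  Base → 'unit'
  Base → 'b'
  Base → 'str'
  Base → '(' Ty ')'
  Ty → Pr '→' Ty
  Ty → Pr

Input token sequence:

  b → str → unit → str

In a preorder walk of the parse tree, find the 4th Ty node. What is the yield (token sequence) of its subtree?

str

[Ty [Pr [Base b]] → [Ty [Pr [Base str]] → [Ty [Pr [Base unit]] → [Ty [Pr [Base str]]]]]]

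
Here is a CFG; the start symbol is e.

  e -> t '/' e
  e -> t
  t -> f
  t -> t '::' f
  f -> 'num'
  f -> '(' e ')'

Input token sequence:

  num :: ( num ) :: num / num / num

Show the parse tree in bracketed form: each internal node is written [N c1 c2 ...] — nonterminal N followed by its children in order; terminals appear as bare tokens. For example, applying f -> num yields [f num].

[e [t [t [t [f num]] :: [f ( [e [t [f num]]] )]] :: [f num]] / [e [t [f num]] / [e [t [f num]]]]]

e
t / e
t :: f / e
t :: f :: f / e
f :: f :: f / e
num :: f :: f / e
num :: ( e ) :: f / e
num :: ( t ) :: f / e
num :: ( f ) :: f / e
num :: ( num ) :: f / e
num :: ( num ) :: num / e
num :: ( num ) :: num / t / e
num :: ( num ) :: num / f / e
num :: ( num ) :: num / num / e
num :: ( num ) :: num / num / t
num :: ( num ) :: num / num / f
num :: ( num ) :: num / num / num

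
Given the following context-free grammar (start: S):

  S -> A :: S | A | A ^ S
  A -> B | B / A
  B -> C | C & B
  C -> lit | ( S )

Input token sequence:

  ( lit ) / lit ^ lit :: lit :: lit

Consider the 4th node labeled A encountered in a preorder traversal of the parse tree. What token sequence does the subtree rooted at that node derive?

lit

[S [A [B [C ( [S [A [B [C lit]]]] )]] / [A [B [C lit]]]] ^ [S [A [B [C lit]]] :: [S [A [B [C lit]]] :: [S [A [B [C lit]]]]]]]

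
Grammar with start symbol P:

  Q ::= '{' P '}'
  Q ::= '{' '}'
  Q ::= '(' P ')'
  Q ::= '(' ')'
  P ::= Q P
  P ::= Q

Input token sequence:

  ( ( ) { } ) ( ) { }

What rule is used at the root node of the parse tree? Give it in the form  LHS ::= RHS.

[P [Q ( [P [Q ( )] [P [Q { }]]] )] [P [Q ( )] [P [Q { }]]]]

P ::= Q P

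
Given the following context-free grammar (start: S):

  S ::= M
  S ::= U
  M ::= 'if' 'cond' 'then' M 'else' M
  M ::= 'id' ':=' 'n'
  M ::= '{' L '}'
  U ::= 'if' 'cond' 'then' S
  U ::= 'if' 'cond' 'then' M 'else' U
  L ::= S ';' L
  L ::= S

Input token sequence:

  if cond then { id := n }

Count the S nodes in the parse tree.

3

[S [U if cond then [S [M { [L [S [M id := n]]] }]]]]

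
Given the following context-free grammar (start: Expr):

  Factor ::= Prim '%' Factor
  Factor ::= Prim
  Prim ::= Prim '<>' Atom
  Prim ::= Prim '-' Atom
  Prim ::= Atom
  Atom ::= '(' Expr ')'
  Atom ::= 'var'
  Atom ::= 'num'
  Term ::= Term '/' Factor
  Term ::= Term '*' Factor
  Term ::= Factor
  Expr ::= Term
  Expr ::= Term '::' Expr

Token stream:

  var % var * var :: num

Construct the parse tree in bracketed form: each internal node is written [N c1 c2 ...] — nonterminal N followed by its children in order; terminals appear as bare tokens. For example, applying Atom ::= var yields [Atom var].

Expr
Term :: Expr
Term * Factor :: Expr
Factor * Factor :: Expr
Prim % Factor * Factor :: Expr
Atom % Factor * Factor :: Expr
var % Factor * Factor :: Expr
var % Prim * Factor :: Expr
var % Atom * Factor :: Expr
var % var * Factor :: Expr
var % var * Prim :: Expr
var % var * Atom :: Expr
var % var * var :: Expr
var % var * var :: Term
var % var * var :: Factor
var % var * var :: Prim
var % var * var :: Atom
var % var * var :: num

[Expr [Term [Term [Factor [Prim [Atom var]] % [Factor [Prim [Atom var]]]]] * [Factor [Prim [Atom var]]]] :: [Expr [Term [Factor [Prim [Atom num]]]]]]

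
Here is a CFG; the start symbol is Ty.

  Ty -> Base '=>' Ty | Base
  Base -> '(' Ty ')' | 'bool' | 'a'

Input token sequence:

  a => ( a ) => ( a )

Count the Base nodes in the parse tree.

5

[Ty [Base a] => [Ty [Base ( [Ty [Base a]] )] => [Ty [Base ( [Ty [Base a]] )]]]]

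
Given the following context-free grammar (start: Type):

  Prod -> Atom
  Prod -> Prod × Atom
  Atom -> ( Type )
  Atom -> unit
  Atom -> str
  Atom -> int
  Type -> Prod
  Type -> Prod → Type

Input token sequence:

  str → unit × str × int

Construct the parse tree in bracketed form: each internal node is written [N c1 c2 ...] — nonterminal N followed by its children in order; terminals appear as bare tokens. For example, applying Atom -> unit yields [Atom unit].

[Type [Prod [Atom str]] → [Type [Prod [Prod [Prod [Atom unit]] × [Atom str]] × [Atom int]]]]

Type
Prod → Type
Atom → Type
str → Type
str → Prod
str → Prod × Atom
str → Prod × Atom × Atom
str → Atom × Atom × Atom
str → unit × Atom × Atom
str → unit × str × Atom
str → unit × str × int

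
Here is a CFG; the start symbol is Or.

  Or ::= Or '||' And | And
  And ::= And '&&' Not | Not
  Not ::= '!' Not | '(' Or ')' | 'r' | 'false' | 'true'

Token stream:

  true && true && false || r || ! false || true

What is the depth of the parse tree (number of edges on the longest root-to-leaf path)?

8

[Or [Or [Or [Or [And [And [And [Not true]] && [Not true]] && [Not false]]] || [And [Not r]]] || [And [Not ! [Not false]]]] || [And [Not true]]]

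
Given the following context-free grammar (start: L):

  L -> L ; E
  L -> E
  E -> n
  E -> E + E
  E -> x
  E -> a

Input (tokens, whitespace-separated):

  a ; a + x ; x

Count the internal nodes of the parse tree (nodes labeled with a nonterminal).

8

[L [L [L [E a]] ; [E [E a] + [E x]]] ; [E x]]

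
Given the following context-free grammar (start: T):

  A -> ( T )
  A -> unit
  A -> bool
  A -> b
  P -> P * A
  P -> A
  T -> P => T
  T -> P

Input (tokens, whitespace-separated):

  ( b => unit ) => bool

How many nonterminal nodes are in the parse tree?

[T [P [A ( [T [P [A b]] => [T [P [A unit]]]] )]] => [T [P [A bool]]]]

12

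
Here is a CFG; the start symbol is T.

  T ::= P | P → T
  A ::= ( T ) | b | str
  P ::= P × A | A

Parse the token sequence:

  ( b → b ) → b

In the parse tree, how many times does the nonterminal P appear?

[T [P [A ( [T [P [A b]] → [T [P [A b]]]] )]] → [T [P [A b]]]]

4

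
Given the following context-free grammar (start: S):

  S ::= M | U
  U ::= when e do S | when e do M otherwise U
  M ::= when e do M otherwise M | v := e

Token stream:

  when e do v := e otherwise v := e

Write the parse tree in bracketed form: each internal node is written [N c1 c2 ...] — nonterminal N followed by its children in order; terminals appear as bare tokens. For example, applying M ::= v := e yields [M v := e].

[S [M when e do [M v := e] otherwise [M v := e]]]

S
M
when e do M otherwise M
when e do v := e otherwise M
when e do v := e otherwise v := e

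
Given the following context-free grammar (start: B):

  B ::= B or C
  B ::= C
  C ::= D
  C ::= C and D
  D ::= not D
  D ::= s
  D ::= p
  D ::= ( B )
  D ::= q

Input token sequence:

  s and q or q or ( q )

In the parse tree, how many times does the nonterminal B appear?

4

[B [B [B [C [C [D s]] and [D q]]] or [C [D q]]] or [C [D ( [B [C [D q]]] )]]]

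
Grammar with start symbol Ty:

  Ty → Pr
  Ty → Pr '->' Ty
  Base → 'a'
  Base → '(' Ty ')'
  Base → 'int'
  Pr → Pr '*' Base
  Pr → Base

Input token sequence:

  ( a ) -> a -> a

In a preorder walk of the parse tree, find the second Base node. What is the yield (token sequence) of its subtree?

[Ty [Pr [Base ( [Ty [Pr [Base a]]] )]] -> [Ty [Pr [Base a]] -> [Ty [Pr [Base a]]]]]

a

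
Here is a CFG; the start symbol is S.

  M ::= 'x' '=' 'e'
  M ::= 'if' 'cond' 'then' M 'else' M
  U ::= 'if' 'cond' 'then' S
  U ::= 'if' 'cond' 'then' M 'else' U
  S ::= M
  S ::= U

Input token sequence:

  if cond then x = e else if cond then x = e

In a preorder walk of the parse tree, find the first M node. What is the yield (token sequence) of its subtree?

x = e

[S [U if cond then [M x = e] else [U if cond then [S [M x = e]]]]]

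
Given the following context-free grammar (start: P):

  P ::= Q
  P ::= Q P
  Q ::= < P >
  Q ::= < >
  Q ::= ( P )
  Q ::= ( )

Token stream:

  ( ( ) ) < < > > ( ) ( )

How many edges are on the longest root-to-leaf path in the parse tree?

5

[P [Q ( [P [Q ( )]] )] [P [Q < [P [Q < >]] >] [P [Q ( )] [P [Q ( )]]]]]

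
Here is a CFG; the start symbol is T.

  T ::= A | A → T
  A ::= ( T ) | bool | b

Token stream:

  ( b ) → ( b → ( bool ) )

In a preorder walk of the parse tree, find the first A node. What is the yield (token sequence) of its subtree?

[T [A ( [T [A b]] )] → [T [A ( [T [A b] → [T [A ( [T [A bool]] )]]] )]]]

( b )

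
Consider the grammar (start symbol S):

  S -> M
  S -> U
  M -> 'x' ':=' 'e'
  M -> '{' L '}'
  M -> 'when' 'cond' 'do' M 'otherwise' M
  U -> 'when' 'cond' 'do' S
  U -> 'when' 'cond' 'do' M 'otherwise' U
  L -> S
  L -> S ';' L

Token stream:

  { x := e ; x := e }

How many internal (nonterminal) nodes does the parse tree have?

8

[S [M { [L [S [M x := e]] ; [L [S [M x := e]]]] }]]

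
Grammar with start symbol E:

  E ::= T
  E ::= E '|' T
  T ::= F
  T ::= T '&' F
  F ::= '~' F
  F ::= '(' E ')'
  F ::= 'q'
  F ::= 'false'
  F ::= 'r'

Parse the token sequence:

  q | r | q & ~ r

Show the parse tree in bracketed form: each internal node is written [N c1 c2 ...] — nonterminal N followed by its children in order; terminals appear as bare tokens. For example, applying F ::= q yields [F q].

[E [E [E [T [F q]]] | [T [F r]]] | [T [T [F q]] & [F ~ [F r]]]]

E
E | T
E | T | T
T | T | T
F | T | T
q | T | T
q | F | T
q | r | T
q | r | T & F
q | r | F & F
q | r | q & F
q | r | q & ~ F
q | r | q & ~ r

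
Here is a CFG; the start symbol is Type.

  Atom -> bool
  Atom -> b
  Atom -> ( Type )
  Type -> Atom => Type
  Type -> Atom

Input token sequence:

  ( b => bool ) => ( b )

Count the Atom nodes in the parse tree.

[Type [Atom ( [Type [Atom b] => [Type [Atom bool]]] )] => [Type [Atom ( [Type [Atom b]] )]]]

5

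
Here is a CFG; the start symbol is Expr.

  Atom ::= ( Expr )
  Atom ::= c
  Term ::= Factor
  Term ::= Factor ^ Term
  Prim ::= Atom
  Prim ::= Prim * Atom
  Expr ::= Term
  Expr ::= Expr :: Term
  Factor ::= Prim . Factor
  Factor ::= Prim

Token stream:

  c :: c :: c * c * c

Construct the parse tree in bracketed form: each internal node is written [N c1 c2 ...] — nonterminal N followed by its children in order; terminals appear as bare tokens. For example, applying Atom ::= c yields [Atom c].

Expr
Expr :: Term
Expr :: Term :: Term
Term :: Term :: Term
Factor :: Term :: Term
Prim :: Term :: Term
Atom :: Term :: Term
c :: Term :: Term
c :: Factor :: Term
c :: Prim :: Term
c :: Atom :: Term
c :: c :: Term
c :: c :: Factor
c :: c :: Prim
c :: c :: Prim * Atom
c :: c :: Prim * Atom * Atom
c :: c :: Atom * Atom * Atom
c :: c :: c * Atom * Atom
c :: c :: c * c * Atom
c :: c :: c * c * c

[Expr [Expr [Expr [Term [Factor [Prim [Atom c]]]]] :: [Term [Factor [Prim [Atom c]]]]] :: [Term [Factor [Prim [Prim [Prim [Atom c]] * [Atom c]] * [Atom c]]]]]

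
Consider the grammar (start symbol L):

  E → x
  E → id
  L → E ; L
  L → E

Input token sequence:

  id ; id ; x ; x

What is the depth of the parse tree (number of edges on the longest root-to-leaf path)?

[L [E id] ; [L [E id] ; [L [E x] ; [L [E x]]]]]

5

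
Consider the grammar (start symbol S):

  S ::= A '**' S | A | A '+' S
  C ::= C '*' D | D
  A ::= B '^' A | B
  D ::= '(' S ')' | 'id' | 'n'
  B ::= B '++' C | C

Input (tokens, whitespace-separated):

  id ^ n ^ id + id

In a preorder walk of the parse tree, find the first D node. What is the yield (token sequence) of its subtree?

[S [A [B [C [D id]]] ^ [A [B [C [D n]]] ^ [A [B [C [D id]]]]]] + [S [A [B [C [D id]]]]]]

id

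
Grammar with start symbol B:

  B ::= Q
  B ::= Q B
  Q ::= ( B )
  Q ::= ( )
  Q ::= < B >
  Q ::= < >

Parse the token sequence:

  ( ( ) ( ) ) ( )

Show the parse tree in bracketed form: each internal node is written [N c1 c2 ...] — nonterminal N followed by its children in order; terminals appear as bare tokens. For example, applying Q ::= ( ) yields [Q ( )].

B
Q B
( B ) B
( Q B ) B
( ( ) B ) B
( ( ) Q ) B
( ( ) ( ) ) B
( ( ) ( ) ) Q
( ( ) ( ) ) ( )

[B [Q ( [B [Q ( )] [B [Q ( )]]] )] [B [Q ( )]]]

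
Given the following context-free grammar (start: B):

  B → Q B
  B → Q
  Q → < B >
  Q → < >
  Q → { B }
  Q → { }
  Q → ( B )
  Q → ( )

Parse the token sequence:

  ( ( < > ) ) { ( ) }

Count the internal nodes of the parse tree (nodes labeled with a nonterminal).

[B [Q ( [B [Q ( [B [Q < >]] )]] )] [B [Q { [B [Q ( )]] }]]]

10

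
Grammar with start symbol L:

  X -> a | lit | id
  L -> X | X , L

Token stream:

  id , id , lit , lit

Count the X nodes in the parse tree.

[L [X id] , [L [X id] , [L [X lit] , [L [X lit]]]]]

4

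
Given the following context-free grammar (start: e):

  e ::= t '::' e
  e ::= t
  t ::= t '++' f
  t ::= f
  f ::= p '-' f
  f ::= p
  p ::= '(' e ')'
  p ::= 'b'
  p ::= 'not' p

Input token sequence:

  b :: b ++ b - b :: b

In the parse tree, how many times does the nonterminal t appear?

[e [t [f [p b]]] :: [e [t [t [f [p b]]] ++ [f [p b] - [f [p b]]]] :: [e [t [f [p b]]]]]]

4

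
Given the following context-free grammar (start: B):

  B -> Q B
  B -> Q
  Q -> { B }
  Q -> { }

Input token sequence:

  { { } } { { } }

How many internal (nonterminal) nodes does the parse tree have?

[B [Q { [B [Q { }]] }] [B [Q { [B [Q { }]] }]]]

8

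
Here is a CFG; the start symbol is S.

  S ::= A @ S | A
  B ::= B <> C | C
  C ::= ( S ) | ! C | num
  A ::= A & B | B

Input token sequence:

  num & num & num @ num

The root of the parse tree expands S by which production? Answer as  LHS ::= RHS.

[S [A [A [A [B [C num]]] & [B [C num]]] & [B [C num]]] @ [S [A [B [C num]]]]]

S ::= A @ S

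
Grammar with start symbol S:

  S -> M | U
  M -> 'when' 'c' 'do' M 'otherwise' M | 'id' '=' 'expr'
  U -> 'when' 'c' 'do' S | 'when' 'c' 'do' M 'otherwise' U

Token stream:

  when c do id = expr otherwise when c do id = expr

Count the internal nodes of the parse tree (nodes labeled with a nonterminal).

6

[S [U when c do [M id = expr] otherwise [U when c do [S [M id = expr]]]]]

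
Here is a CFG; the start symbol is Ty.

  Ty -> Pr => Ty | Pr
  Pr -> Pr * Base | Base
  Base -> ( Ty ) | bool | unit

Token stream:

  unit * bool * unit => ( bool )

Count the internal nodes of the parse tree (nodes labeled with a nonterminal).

[Ty [Pr [Pr [Pr [Base unit]] * [Base bool]] * [Base unit]] => [Ty [Pr [Base ( [Ty [Pr [Base bool]]] )]]]]

13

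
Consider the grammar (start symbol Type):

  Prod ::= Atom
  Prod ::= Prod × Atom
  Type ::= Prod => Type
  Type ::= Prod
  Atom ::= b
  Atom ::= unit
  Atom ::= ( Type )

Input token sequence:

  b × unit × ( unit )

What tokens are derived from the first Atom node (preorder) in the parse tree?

[Type [Prod [Prod [Prod [Atom b]] × [Atom unit]] × [Atom ( [Type [Prod [Atom unit]]] )]]]

b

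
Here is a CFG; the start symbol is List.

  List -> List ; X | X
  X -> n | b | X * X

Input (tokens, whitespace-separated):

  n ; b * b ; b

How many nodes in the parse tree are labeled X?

5

[List [List [List [X n]] ; [X [X b] * [X b]]] ; [X b]]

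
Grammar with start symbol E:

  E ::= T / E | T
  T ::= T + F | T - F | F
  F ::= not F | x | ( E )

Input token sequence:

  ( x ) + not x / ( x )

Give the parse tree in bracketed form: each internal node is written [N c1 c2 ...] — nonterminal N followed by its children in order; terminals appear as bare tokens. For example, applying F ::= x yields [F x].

[E [T [T [F ( [E [T [F x]]] )]] + [F not [F x]]] / [E [T [F ( [E [T [F x]]] )]]]]

E
T / E
T + F / E
F + F / E
( E ) + F / E
( T ) + F / E
( F ) + F / E
( x ) + F / E
( x ) + not F / E
( x ) + not x / E
( x ) + not x / T
( x ) + not x / F
( x ) + not x / ( E )
( x ) + not x / ( T )
( x ) + not x / ( F )
( x ) + not x / ( x )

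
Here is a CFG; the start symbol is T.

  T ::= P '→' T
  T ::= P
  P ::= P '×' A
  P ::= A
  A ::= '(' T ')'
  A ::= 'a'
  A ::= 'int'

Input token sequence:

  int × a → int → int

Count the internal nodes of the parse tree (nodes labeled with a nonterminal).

11

[T [P [P [A int]] × [A a]] → [T [P [A int]] → [T [P [A int]]]]]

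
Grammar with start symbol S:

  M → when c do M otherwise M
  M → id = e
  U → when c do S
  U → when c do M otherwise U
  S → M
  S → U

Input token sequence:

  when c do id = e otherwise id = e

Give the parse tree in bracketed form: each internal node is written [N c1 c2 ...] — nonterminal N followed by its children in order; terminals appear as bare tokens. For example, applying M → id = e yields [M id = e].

S
M
when c do M otherwise M
when c do id = e otherwise M
when c do id = e otherwise id = e

[S [M when c do [M id = e] otherwise [M id = e]]]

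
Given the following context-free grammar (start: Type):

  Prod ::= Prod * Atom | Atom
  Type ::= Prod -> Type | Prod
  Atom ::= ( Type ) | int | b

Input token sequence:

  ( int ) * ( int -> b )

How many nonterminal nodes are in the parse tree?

[Type [Prod [Prod [Atom ( [Type [Prod [Atom int]]] )]] * [Atom ( [Type [Prod [Atom int]] -> [Type [Prod [Atom b]]]] )]]]

14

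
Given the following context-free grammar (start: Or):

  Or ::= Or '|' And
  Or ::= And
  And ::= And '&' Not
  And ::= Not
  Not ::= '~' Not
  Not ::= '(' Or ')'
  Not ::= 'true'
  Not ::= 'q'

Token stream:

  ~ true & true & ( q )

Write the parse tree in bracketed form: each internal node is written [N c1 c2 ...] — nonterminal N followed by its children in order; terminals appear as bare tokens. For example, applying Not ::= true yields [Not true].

Or
And
And & Not
And & Not & Not
Not & Not & Not
~ Not & Not & Not
~ true & Not & Not
~ true & true & Not
~ true & true & ( Or )
~ true & true & ( And )
~ true & true & ( Not )
~ true & true & ( q )

[Or [And [And [And [Not ~ [Not true]]] & [Not true]] & [Not ( [Or [And [Not q]]] )]]]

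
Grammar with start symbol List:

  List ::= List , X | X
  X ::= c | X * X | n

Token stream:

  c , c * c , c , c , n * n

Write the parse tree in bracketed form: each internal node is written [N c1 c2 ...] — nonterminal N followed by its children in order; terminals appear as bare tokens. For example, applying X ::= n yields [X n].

[List [List [List [List [List [X c]] , [X [X c] * [X c]]] , [X c]] , [X c]] , [X [X n] * [X n]]]

List
List , X
List , X , X
List , X , X , X
List , X , X , X , X
X , X , X , X , X
c , X , X , X , X
c , X * X , X , X , X
c , c * X , X , X , X
c , c * c , X , X , X
c , c * c , c , X , X
c , c * c , c , c , X
c , c * c , c , c , X * X
c , c * c , c , c , n * X
c , c * c , c , c , n * n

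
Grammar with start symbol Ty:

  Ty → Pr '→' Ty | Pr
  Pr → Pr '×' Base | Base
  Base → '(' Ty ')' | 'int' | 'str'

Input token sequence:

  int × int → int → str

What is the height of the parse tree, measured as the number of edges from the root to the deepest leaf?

[Ty [Pr [Pr [Base int]] × [Base int]] → [Ty [Pr [Base int]] → [Ty [Pr [Base str]]]]]

5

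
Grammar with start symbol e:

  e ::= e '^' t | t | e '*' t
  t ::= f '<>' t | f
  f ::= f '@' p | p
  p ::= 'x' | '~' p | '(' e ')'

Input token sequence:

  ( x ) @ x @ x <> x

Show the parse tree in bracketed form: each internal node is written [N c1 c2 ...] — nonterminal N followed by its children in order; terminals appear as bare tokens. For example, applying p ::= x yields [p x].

[e [t [f [f [f [p ( [e [t [f [p x]]]] )]] @ [p x]] @ [p x]] <> [t [f [p x]]]]]

e
t
f <> t
f @ p <> t
f @ p @ p <> t
p @ p @ p <> t
( e ) @ p @ p <> t
( t ) @ p @ p <> t
( f ) @ p @ p <> t
( p ) @ p @ p <> t
( x ) @ p @ p <> t
( x ) @ x @ p <> t
( x ) @ x @ x <> t
( x ) @ x @ x <> f
( x ) @ x @ x <> p
( x ) @ x @ x <> x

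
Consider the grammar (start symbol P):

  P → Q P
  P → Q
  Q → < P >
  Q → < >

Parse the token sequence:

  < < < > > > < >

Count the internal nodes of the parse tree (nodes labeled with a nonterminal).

8

[P [Q < [P [Q < [P [Q < >]] >]] >] [P [Q < >]]]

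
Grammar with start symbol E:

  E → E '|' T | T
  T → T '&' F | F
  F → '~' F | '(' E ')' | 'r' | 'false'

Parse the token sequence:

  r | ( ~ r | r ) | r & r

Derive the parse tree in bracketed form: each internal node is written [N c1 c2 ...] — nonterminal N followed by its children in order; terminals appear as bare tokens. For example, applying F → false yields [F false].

[E [E [E [T [F r]]] | [T [F ( [E [E [T [F ~ [F r]]]] | [T [F r]]] )]]] | [T [T [F r]] & [F r]]]

E
E | T
E | T | T
T | T | T
F | T | T
r | T | T
r | F | T
r | ( E ) | T
r | ( E | T ) | T
r | ( T | T ) | T
r | ( F | T ) | T
r | ( ~ F | T ) | T
r | ( ~ r | T ) | T
r | ( ~ r | F ) | T
r | ( ~ r | r ) | T
r | ( ~ r | r ) | T & F
r | ( ~ r | r ) | F & F
r | ( ~ r | r ) | r & F
r | ( ~ r | r ) | r & r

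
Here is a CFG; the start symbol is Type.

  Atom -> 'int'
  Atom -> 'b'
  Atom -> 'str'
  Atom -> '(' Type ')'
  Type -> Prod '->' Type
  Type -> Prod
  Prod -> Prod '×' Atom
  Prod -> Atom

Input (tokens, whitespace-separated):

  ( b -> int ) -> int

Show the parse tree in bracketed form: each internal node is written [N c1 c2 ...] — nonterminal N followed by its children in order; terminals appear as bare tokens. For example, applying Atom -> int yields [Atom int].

[Type [Prod [Atom ( [Type [Prod [Atom b]] -> [Type [Prod [Atom int]]]] )]] -> [Type [Prod [Atom int]]]]

Type
Prod -> Type
Atom -> Type
( Type ) -> Type
( Prod -> Type ) -> Type
( Atom -> Type ) -> Type
( b -> Type ) -> Type
( b -> Prod ) -> Type
( b -> Atom ) -> Type
( b -> int ) -> Type
( b -> int ) -> Prod
( b -> int ) -> Atom
( b -> int ) -> int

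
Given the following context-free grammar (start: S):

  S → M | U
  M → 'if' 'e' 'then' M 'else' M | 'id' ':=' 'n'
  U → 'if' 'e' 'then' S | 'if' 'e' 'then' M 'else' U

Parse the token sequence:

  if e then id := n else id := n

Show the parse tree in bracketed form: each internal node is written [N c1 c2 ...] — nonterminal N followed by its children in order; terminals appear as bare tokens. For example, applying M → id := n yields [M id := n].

[S [M if e then [M id := n] else [M id := n]]]

S
M
if e then M else M
if e then id := n else M
if e then id := n else id := n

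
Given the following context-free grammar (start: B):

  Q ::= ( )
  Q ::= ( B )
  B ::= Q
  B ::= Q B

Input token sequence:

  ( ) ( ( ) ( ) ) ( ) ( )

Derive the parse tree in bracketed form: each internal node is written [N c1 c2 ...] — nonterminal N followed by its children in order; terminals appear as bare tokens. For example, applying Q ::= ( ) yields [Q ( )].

[B [Q ( )] [B [Q ( [B [Q ( )] [B [Q ( )]]] )] [B [Q ( )] [B [Q ( )]]]]]

B
Q B
( ) B
( ) Q B
( ) ( B ) B
( ) ( Q B ) B
( ) ( ( ) B ) B
( ) ( ( ) Q ) B
( ) ( ( ) ( ) ) B
( ) ( ( ) ( ) ) Q B
( ) ( ( ) ( ) ) ( ) B
( ) ( ( ) ( ) ) ( ) Q
( ) ( ( ) ( ) ) ( ) ( )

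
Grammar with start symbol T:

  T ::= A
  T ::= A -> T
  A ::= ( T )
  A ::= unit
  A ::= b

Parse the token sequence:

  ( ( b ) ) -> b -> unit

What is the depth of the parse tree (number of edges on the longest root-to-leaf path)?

6

[T [A ( [T [A ( [T [A b]] )]] )] -> [T [A b] -> [T [A unit]]]]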